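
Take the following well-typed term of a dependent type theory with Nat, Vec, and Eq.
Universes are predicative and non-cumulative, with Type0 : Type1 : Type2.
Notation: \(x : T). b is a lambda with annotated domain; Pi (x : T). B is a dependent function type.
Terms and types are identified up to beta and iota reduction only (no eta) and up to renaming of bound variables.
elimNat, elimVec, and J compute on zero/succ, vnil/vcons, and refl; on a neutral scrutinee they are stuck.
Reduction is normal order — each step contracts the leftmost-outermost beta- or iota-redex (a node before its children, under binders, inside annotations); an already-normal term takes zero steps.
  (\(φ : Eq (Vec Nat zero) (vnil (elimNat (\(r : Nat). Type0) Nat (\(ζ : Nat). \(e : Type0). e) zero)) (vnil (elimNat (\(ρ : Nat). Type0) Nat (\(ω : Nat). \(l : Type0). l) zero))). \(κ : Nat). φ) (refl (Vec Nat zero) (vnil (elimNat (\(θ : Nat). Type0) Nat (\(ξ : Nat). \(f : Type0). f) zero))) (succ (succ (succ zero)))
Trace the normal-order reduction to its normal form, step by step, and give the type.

normal-order reduction sequence:
  (\(φ : Eq (Vec Nat zero) (vnil (elimNat (\(r : Nat). Type0) Nat (\(ζ : Nat). \(e : Type0). e) zero)) (vnil (elimNat (\(ρ : Nat). Type0) Nat (\(ω : Nat). \(l : Type0). l) zero))). \(κ : Nat). φ) (refl (Vec Nat zero) (vnil (elimNat (\(θ : Nat). Type0) Nat (\(ξ : Nat). \(f : Type0). f) zero))) (succ (succ (succ zero)))
  ~> (\(φ : Nat). refl (Vec Nat zero) (vnil (elimNat (\(r : Nat). Type0) Nat (\(ζ : Nat). \(e : Type0). e) zero))) (succ (succ (succ zero)))
  ~> refl (Vec Nat zero) (vnil (elimNat (\(φ : Nat). Type0) Nat (\(r : Nat). \(ζ : Type0). ζ) zero))
  ~> refl (Vec Nat zero) (vnil Nat)
type:
  Eq (Vec Nat zero) (vnil Nat) (vnil Nat)


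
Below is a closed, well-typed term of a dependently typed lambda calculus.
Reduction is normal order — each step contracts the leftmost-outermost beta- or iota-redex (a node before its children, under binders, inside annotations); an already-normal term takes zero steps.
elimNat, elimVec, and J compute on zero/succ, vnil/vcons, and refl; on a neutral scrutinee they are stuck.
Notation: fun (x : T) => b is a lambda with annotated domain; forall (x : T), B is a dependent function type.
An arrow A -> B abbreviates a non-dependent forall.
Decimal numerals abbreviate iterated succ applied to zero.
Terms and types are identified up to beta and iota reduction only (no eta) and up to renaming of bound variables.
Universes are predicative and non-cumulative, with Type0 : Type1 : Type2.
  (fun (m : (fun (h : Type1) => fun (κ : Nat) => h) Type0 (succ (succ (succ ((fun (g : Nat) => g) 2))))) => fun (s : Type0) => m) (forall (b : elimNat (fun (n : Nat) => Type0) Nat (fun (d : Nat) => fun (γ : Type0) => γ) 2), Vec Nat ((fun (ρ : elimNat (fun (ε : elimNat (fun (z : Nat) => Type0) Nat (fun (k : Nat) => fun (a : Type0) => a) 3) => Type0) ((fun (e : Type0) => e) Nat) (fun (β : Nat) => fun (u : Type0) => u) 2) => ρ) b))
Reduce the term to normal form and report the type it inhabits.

resulting normal form:
  fun (m : Type0) => forall (h : Nat), Vec Nat h
the term's type:
  Type0 -> Type0
observation: the first redex contracted is a beta-redex; the normal form is reached in 9 normal-order steps.


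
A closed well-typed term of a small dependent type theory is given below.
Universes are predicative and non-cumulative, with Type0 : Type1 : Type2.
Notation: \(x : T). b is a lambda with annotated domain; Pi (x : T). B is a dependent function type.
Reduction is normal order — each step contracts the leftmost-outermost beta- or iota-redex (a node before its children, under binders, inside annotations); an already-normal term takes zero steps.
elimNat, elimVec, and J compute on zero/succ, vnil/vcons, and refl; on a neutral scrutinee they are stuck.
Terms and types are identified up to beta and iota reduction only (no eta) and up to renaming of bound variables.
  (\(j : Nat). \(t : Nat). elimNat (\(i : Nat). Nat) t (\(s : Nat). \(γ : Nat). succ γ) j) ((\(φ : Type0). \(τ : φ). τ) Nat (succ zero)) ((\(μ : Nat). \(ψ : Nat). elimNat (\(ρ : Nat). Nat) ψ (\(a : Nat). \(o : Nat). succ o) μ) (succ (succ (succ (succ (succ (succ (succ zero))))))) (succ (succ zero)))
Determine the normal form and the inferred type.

reduced normal form:
  succ (succ (succ (succ (succ (succ (succ (succ (succ (succ zero)))))))))
inferred type:
  Nat
observation: the leftmost-outermost redex is a beta-redex, and normalization takes 32 steps.


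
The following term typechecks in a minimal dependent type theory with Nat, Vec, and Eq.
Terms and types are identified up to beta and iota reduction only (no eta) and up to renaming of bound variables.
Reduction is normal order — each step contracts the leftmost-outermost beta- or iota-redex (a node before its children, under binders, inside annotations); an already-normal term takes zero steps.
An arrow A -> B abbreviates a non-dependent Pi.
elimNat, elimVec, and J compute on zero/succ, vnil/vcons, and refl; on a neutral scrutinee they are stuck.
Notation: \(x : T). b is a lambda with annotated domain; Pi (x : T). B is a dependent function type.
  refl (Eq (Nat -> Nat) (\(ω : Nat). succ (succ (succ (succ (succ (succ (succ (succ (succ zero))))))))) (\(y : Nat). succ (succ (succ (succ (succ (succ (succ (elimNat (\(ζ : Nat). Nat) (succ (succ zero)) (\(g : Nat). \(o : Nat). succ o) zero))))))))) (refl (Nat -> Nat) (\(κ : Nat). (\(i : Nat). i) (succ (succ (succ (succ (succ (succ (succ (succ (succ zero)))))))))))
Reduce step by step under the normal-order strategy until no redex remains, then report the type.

normal-order reduction sequence:
  refl (Eq (Nat -> Nat) (\(ω : Nat). succ (succ (succ (succ (succ (succ (succ (succ (succ zero))))))))) (\(y : Nat). succ (succ (succ (succ (succ (succ (succ (elimNat (\(ζ : Nat). Nat) (succ (succ zero)) (\(g : Nat). \(o : Nat). succ o) zero))))))))) (refl (Nat -> Nat) (\(κ : Nat). (\(i : Nat). i) (succ (succ (succ (succ (succ (succ (succ (succ (succ zero)))))))))))
  ~> refl (Eq (Nat -> Nat) (\(ω : Nat). succ (succ (succ (succ (succ (succ (succ (succ (succ zero))))))))) (\(y : Nat). succ (succ (succ (succ (succ (succ (succ (succ (succ zero)))))))))) (refl (Nat -> Nat) (\(ζ : Nat). (\(g : Nat). g) (succ (succ (succ (succ (succ (succ (succ (succ (succ zero)))))))))))
  ~> refl (Eq (Nat -> Nat) (\(ω : Nat). succ (succ (succ (succ (succ (succ (succ (succ (succ zero))))))))) (\(y : Nat). succ (succ (succ (succ (succ (succ (succ (succ (succ zero)))))))))) (refl (Nat -> Nat) (\(ζ : Nat). succ (succ (succ (succ (succ (succ (succ (succ (succ zero))))))))))
the term's type:
  Eq (Eq (Nat -> Nat) (\(ω : Nat). succ (succ (succ (succ (succ (succ (succ (succ (succ zero))))))))) (\(y : Nat). succ (succ (succ (succ (succ (succ (succ (succ (succ zero)))))))))) (refl (Nat -> Nat) (\(ζ : Nat). succ (succ (succ (succ (succ (succ (succ (succ (succ zero)))))))))) (refl (Nat -> Nat) (\(g : Nat). succ (succ (succ (succ (succ (succ (succ (succ (succ zero))))))))))


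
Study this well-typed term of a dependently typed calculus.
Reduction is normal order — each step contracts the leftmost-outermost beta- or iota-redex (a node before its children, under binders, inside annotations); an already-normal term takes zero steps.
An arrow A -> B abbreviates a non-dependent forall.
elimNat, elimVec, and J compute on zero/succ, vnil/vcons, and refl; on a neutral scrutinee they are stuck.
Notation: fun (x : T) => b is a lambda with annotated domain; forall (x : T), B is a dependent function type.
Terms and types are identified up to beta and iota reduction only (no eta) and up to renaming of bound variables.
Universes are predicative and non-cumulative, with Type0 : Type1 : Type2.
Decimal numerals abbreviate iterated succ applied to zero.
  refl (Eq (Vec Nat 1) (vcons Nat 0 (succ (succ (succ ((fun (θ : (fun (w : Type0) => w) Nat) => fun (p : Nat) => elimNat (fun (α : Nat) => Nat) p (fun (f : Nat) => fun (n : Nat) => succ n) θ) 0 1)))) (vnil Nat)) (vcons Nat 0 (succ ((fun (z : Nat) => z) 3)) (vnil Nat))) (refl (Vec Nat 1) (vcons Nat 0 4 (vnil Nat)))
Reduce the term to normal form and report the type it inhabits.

reduced normal form:
  refl (Eq (Vec Nat 1) (vcons Nat 0 4 (vnil Nat)) (vcons Nat 0 4 (vnil Nat))) (refl (Vec Nat 1) (vcons Nat 0 4 (vnil Nat)))
the term's type:
  Eq (Eq (Vec Nat 1) (vcons Nat 0 4 (vnil Nat)) (vcons Nat 0 4 (vnil Nat))) (refl (Vec Nat 1) (vcons Nat 0 4 (vnil Nat))) (refl (Vec Nat 1) (vcons Nat 0 4 (vnil Nat)))
observation: 4 normal-order steps normalize the term, beginning with a beta-redex.


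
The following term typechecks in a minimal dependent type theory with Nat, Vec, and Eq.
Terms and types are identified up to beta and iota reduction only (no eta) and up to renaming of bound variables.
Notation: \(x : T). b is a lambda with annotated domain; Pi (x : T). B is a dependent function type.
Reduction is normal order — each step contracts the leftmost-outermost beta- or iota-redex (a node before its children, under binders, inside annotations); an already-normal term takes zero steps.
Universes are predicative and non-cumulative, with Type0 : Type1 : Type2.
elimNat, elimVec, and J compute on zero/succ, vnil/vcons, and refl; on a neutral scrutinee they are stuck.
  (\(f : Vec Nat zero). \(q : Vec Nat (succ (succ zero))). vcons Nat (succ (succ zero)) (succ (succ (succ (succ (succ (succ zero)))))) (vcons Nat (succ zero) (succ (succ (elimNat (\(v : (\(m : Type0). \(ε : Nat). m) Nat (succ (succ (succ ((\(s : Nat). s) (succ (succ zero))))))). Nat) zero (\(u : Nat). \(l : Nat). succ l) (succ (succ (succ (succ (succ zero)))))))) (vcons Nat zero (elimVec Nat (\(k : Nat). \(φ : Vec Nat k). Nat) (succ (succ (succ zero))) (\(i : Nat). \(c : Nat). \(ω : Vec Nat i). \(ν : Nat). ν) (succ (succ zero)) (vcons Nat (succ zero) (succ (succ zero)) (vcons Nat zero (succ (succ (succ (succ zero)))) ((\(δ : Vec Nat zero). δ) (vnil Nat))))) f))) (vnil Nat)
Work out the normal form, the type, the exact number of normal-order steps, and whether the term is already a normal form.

resulting normal form:
  \(f : Vec Nat (succ (succ zero))). vcons Nat (succ (succ zero)) (succ (succ (succ (succ (succ (succ zero)))))) (vcons Nat (succ zero) (succ (succ (succ (succ (succ (succ (succ zero))))))) (vcons Nat zero (succ (succ (succ zero))) (vnil Nat)))
type:
  Pi (f : Vec Nat (succ (succ zero))). Vec Nat (succ (succ (succ zero)))
steps to reach normal form (normal order): 29
started in normal form: no
first contracted redex: a beta-redex


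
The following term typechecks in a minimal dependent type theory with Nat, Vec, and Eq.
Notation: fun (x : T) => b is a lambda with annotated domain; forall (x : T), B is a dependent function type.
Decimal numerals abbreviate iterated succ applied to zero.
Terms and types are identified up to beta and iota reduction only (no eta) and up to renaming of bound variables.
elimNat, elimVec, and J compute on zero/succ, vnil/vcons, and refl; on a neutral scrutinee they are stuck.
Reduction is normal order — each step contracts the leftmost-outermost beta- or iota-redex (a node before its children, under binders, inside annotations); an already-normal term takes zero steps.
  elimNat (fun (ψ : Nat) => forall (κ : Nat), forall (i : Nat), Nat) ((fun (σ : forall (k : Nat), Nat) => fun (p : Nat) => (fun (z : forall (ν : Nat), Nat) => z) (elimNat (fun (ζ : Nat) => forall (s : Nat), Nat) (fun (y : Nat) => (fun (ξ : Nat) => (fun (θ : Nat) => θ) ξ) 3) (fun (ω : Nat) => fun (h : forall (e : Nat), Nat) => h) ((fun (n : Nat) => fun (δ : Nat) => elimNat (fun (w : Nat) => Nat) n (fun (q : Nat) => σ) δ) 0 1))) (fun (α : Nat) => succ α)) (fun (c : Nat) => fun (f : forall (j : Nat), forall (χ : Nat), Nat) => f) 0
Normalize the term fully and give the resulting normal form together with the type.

resulting normal form:
  fun (ψ : Nat) => fun (κ : Nat) => 3
the term's type:
  forall (ψ : Nat), forall (κ : Nat), Nat
observation: reduction starts at an elimNat iota-redex, and 15 normal-order steps reach the normal form.


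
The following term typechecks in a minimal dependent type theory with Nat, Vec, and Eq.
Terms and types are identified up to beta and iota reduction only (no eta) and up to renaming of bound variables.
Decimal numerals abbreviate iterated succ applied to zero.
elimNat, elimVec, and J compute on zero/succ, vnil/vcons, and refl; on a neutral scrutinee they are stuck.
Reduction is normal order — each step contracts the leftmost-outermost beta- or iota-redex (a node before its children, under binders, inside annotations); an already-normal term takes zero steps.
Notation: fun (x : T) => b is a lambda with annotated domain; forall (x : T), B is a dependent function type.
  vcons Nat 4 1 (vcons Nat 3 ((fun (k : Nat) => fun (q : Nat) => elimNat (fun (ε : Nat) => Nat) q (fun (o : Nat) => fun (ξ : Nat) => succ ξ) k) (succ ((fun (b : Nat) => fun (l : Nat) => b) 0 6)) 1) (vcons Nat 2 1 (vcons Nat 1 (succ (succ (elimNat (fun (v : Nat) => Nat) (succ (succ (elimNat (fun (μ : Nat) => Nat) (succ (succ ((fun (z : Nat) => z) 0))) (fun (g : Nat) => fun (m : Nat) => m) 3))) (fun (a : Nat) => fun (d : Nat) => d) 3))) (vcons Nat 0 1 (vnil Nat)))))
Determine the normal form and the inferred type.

resulting normal form:
  vcons Nat 4 1 (vcons Nat 3 2 (vcons Nat 2 1 (vcons Nat 1 6 (vcons Nat 0 1 (vnil Nat)))))
inferred type:
  Vec Nat 5


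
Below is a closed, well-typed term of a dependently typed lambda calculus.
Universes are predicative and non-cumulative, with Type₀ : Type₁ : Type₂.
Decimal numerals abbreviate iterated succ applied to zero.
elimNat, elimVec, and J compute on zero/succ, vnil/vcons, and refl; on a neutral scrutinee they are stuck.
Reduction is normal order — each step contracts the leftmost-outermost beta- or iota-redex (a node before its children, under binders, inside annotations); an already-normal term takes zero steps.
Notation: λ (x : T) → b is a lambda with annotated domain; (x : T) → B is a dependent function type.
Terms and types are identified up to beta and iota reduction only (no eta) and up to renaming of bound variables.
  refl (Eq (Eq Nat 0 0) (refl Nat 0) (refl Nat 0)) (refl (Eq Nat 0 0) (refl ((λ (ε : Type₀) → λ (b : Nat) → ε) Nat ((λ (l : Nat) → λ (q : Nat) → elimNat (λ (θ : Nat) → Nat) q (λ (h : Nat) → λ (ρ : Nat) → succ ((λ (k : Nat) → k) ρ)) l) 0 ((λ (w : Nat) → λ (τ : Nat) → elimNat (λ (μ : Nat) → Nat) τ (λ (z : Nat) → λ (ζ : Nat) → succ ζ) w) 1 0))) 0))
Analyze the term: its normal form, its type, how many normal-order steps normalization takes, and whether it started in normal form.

normal form:
  refl (Eq (Eq Nat 0 0) (refl Nat 0) (refl Nat 0)) (refl (Eq Nat 0 0) (refl Nat 0))
the term's type:
  Eq (Eq (Eq Nat 0 0) (refl Nat 0) (refl Nat 0)) (refl (Eq Nat 0 0) (refl Nat 0)) (refl (Eq Nat 0 0) (refl Nat 0))
normal-order step count: 2
started in normal form: no
first redex: a beta-redex


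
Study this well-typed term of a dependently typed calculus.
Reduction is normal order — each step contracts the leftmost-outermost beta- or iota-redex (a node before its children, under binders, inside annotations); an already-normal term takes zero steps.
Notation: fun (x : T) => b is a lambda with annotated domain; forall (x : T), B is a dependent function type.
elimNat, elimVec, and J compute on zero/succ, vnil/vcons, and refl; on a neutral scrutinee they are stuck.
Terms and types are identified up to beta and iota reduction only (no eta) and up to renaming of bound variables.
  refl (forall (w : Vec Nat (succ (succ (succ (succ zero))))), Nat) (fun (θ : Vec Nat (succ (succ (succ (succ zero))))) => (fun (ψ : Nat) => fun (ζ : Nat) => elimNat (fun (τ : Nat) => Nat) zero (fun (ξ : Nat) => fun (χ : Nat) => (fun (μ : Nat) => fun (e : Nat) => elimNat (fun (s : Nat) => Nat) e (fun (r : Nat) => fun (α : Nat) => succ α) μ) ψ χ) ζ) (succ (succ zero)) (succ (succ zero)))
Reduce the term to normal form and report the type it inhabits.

normal form:
  refl (forall (w : Vec Nat (succ (succ (succ (succ zero))))), Nat) (fun (θ : Vec Nat (succ (succ (succ (succ zero))))) => succ (succ (succ (succ zero))))
type:
  Eq (forall (w : Vec Nat (succ (succ (succ (succ zero))))), Nat) (fun (θ : Vec Nat (succ (succ (succ (succ zero))))) => succ (succ (succ (succ zero)))) (fun (ψ : Vec Nat (succ (succ (succ (succ zero))))) => succ (succ (succ (succ zero))))


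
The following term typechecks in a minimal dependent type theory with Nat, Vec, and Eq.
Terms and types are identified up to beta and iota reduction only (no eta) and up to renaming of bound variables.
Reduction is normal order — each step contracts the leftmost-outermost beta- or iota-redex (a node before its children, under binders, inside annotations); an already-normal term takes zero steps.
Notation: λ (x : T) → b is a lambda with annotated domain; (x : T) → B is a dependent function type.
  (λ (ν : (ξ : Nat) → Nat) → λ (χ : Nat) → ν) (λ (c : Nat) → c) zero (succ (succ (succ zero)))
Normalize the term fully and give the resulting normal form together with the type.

reduced normal form:
  succ (succ (succ zero))
inferred type:
  Nat


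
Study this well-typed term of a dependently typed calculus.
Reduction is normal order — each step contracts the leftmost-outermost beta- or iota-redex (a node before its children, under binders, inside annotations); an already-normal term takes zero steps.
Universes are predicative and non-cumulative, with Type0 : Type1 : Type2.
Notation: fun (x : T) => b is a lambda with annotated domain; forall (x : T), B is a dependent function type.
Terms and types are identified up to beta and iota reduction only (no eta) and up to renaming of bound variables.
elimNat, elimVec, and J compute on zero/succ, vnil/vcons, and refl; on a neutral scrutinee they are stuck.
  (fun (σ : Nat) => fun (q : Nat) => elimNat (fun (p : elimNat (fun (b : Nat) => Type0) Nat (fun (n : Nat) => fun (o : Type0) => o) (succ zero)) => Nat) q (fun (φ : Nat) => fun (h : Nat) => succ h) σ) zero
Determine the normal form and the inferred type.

resulting normal form:
  fun (σ : Nat) => σ
the term's type:
  forall (σ : Nat), Nat


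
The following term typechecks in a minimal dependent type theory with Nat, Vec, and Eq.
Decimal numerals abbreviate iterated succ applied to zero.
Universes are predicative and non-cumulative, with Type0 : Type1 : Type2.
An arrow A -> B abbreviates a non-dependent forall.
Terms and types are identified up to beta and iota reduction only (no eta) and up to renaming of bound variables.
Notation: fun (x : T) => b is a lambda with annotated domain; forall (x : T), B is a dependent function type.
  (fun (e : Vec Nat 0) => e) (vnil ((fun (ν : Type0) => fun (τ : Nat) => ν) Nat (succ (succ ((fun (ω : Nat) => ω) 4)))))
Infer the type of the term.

inferred type:
  Vec Nat 0


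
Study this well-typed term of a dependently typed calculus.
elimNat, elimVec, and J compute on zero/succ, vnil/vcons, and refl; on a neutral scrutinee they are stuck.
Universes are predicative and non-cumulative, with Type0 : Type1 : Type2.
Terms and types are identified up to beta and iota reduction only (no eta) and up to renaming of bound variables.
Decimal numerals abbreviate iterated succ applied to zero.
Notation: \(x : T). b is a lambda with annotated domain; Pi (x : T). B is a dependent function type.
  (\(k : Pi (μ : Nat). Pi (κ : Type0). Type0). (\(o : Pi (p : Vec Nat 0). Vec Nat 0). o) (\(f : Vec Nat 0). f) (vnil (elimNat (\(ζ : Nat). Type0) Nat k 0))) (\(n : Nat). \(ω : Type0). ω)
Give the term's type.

the term's type:
  Vec Nat 0


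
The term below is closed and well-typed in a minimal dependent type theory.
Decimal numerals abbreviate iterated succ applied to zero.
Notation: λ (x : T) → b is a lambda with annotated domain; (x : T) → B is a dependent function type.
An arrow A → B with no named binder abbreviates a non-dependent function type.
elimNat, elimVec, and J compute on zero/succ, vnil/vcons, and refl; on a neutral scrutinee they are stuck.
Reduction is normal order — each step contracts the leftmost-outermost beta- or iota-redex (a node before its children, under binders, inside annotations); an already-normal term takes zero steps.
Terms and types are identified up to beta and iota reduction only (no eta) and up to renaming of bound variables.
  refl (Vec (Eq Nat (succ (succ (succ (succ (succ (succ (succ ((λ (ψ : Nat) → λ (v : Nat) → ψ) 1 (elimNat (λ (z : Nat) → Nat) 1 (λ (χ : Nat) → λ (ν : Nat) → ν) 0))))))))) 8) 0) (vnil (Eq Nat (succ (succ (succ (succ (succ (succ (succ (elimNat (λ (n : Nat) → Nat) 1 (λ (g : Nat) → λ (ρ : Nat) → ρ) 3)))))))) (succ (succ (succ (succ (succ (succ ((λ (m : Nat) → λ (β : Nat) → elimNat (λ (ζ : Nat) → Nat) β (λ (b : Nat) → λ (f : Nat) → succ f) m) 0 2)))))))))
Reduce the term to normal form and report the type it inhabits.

resulting normal form:
  refl (Vec (Eq Nat 8 8) 0) (vnil (Eq Nat 8 8))
type:
  Eq (Vec (Eq Nat 8 8) 0) (vnil (Eq Nat 8 8)) (vnil (Eq Nat 8 8))


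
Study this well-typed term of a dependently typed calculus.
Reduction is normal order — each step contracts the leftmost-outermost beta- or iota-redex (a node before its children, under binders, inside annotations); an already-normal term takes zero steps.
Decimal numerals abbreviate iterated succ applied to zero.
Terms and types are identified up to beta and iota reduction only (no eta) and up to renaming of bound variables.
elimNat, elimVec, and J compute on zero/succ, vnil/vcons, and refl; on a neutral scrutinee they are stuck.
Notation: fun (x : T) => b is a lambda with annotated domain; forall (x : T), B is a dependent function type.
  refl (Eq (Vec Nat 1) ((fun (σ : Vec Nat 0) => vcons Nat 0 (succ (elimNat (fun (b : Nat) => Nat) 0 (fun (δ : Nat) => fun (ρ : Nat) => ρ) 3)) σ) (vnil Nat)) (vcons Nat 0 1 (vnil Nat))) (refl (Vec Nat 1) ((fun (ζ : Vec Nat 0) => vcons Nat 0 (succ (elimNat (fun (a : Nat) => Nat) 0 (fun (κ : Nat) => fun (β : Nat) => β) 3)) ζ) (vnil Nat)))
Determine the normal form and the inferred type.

reduced normal form:
  refl (Eq (Vec Nat 1) (vcons Nat 0 1 (vnil Nat)) (vcons Nat 0 1 (vnil Nat))) (refl (Vec Nat 1) (vcons Nat 0 1 (vnil Nat)))
type:
  Eq (Eq (Vec Nat 1) (vcons Nat 0 1 (vnil Nat)) (vcons Nat 0 1 (vnil Nat))) (refl (Vec Nat 1) (vcons Nat 0 1 (vnil Nat))) (refl (Vec Nat 1) (vcons Nat 0 1 (vnil Nat)))
observation: the first redex contracted is a beta-redex; the normal form is reached in 22 normal-order steps.


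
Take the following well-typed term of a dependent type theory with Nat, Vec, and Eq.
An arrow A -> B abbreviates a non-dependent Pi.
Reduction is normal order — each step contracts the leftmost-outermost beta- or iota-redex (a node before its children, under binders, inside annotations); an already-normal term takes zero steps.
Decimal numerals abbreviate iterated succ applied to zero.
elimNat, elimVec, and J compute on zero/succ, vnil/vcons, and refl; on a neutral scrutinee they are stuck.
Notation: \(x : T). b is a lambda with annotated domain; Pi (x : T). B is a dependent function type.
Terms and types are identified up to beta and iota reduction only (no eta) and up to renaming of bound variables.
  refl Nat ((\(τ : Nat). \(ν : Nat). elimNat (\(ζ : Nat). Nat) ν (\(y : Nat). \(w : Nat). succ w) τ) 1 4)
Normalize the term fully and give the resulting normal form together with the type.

reduced normal form:
  refl Nat 5
inferred type:
  Eq Nat 5 5


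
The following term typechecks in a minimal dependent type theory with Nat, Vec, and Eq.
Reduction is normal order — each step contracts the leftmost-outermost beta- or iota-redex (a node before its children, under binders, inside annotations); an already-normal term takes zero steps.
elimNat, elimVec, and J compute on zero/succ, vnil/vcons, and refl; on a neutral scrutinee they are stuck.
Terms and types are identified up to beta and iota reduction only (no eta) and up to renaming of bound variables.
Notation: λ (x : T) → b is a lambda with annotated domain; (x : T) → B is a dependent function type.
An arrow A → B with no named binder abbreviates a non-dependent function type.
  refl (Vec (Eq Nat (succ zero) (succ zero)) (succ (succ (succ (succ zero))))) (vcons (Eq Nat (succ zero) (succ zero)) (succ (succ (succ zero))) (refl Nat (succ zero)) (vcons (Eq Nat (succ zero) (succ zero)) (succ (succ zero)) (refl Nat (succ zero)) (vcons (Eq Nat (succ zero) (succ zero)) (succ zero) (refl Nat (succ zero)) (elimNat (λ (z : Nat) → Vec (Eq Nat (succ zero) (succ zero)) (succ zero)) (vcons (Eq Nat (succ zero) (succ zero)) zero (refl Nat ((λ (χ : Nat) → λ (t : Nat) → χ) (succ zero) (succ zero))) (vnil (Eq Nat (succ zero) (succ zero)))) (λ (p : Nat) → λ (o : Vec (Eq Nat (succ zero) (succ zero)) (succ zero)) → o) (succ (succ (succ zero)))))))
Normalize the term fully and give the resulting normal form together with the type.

reduced normal form:
  refl (Vec (Eq Nat (succ zero) (succ zero)) (succ (succ (succ (succ zero))))) (vcons (Eq Nat (succ zero) (succ zero)) (succ (succ (succ zero))) (refl Nat (succ zero)) (vcons (Eq Nat (succ zero) (succ zero)) (succ (succ zero)) (refl Nat (succ zero)) (vcons (Eq Nat (succ zero) (succ zero)) (succ zero) (refl Nat (succ zero)) (vcons (Eq Nat (succ zero) (succ zero)) zero (refl Nat (succ zero)) (vnil (Eq Nat (succ zero) (succ zero)))))))
type:
  Eq (Vec (Eq Nat (succ zero) (succ zero)) (succ (succ (succ (succ zero))))) (vcons (Eq Nat (succ zero) (succ zero)) (succ (succ (succ zero))) (refl Nat (succ zero)) (vcons (Eq Nat (succ zero) (succ zero)) (succ (succ zero)) (refl Nat (succ zero)) (vcons (Eq Nat (succ zero) (succ zero)) (succ zero) (refl Nat (succ zero)) (vcons (Eq Nat (succ zero) (succ zero)) zero (refl Nat (succ zero)) (vnil (Eq Nat (succ zero) (succ zero))))))) (vcons (Eq Nat (succ zero) (succ zero)) (succ (succ (succ zero))) (refl Nat (succ zero)) (vcons (Eq Nat (succ zero) (succ zero)) (succ (succ zero)) (refl Nat (succ zero)) (vcons (Eq Nat (succ zero) (succ zero)) (succ zero) (refl Nat (succ zero)) (vcons (Eq Nat (succ zero) (succ zero)) zero (refl Nat (succ zero)) (vnil (Eq Nat (succ zero) (succ zero)))))))


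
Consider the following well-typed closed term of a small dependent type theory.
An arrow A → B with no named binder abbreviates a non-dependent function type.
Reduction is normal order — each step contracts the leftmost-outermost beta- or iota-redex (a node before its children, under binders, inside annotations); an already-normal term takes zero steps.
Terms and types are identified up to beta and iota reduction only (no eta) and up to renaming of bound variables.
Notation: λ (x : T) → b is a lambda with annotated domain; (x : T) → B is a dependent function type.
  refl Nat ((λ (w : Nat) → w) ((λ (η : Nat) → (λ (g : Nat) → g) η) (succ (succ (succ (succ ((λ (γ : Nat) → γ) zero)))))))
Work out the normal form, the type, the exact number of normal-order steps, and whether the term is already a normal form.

resulting normal form:
  refl Nat (succ (succ (succ (succ zero))))
the term's type:
  Eq Nat (succ (succ (succ (succ zero)))) (succ (succ (succ (succ zero))))
steps to reach normal form (normal order): 4
already normal: no
first redex: a beta-redex


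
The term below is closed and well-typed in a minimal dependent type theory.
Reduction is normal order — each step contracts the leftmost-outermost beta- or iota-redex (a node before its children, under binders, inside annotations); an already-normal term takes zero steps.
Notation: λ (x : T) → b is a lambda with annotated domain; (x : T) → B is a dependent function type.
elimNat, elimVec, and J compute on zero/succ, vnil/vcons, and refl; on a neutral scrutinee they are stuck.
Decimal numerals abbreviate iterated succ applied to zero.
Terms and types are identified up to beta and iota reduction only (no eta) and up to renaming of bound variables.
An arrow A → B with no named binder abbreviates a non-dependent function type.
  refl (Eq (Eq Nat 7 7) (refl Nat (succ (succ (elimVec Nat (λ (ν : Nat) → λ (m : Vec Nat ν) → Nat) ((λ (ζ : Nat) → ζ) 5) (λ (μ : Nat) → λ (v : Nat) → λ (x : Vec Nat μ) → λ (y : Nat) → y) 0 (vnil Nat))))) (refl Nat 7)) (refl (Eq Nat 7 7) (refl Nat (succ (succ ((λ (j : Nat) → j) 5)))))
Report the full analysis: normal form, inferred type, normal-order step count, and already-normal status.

reduced normal form:
  refl (Eq (Eq Nat 7 7) (refl Nat 7) (refl Nat 7)) (refl (Eq Nat 7 7) (refl Nat 7))
inferred type:
  Eq (Eq (Eq Nat 7 7) (refl Nat 7) (refl Nat 7)) (refl (Eq Nat 7 7) (refl Nat 7)) (refl (Eq Nat 7 7) (refl Nat 7))
normal-order step count: 3
term was already normal: no
first redex: an elimVec iota-redex


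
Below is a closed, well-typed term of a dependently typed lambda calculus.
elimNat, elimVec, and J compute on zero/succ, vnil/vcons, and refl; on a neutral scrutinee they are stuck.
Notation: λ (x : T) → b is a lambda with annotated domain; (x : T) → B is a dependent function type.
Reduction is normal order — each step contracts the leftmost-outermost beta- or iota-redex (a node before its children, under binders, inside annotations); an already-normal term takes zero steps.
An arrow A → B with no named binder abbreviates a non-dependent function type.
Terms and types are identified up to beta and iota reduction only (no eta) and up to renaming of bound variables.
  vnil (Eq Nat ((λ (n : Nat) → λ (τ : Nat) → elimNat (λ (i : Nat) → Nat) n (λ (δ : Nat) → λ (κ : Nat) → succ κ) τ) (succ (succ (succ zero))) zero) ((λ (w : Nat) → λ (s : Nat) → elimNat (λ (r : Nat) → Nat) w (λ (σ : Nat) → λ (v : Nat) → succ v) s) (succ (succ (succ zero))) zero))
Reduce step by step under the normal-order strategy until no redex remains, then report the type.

normal-order reduction sequence:
  vnil (Eq Nat ((λ (n : Nat) → λ (τ : Nat) → elimNat (λ (i : Nat) → Nat) n (λ (δ : Nat) → λ (κ : Nat) → succ κ) τ) (succ (succ (succ zero))) zero) ((λ (w : Nat) → λ (s : Nat) → elimNat (λ (r : Nat) → Nat) w (λ (σ : Nat) → λ (v : Nat) → succ v) s) (succ (succ (succ zero))) zero))
  ~> vnil (Eq Nat ((λ (n : Nat) → elimNat (λ (τ : Nat) → Nat) (succ (succ (succ zero))) (λ (i : Nat) → λ (δ : Nat) → succ δ) n) zero) ((λ (κ : Nat) → λ (w : Nat) → elimNat (λ (s : Nat) → Nat) κ (λ (r : Nat) → λ (σ : Nat) → succ σ) w) (succ (succ (succ zero))) zero))
  ~> vnil (Eq Nat (elimNat (λ (n : Nat) → Nat) (succ (succ (succ zero))) (λ (τ : Nat) → λ (i : Nat) → succ i) zero) ((λ (δ : Nat) → λ (κ : Nat) → elimNat (λ (w : Nat) → Nat) δ (λ (s : Nat) → λ (r : Nat) → succ r) κ) (succ (succ (succ zero))) zero))
  ~> vnil (Eq Nat (succ (succ (succ zero))) ((λ (n : Nat) → λ (τ : Nat) → elimNat (λ (i : Nat) → Nat) n (λ (δ : Nat) → λ (κ : Nat) → succ κ) τ) (succ (succ (succ zero))) zero))
  ~> vnil (Eq Nat (succ (succ (succ zero))) ((λ (n : Nat) → elimNat (λ (τ : Nat) → Nat) (succ (succ (succ zero))) (λ (i : Nat) → λ (δ : Nat) → succ δ) n) zero))
  ~> vnil (Eq Nat (succ (succ (succ zero))) (elimNat (λ (n : Nat) → Nat) (succ (succ (succ zero))) (λ (τ : Nat) → λ (i : Nat) → succ i) zero))
  ~> vnil (Eq Nat (succ (succ (succ zero))) (succ (succ (succ zero))))
inferred type:
  Vec (Eq Nat (succ (succ (succ zero))) (succ (succ (succ zero)))) zero


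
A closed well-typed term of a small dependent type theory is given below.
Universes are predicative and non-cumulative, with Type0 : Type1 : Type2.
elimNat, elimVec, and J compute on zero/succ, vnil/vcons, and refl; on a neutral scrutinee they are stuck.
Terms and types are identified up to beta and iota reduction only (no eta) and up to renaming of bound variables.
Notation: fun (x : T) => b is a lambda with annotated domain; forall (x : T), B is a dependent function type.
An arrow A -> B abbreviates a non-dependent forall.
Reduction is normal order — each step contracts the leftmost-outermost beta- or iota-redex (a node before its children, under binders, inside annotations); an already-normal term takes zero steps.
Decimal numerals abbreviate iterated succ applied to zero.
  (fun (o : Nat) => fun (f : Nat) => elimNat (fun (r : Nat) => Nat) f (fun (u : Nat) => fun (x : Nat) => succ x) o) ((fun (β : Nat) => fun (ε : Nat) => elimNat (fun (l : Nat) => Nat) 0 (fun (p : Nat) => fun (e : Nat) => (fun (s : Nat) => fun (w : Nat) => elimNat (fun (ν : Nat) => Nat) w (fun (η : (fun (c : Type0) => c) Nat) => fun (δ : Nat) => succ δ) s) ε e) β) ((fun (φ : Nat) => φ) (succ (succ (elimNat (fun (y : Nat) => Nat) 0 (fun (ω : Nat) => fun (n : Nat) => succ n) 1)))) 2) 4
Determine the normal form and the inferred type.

normal form:
  10
inferred type:
  Nat
observation: 47 normal-order steps separate the term from its normal form.


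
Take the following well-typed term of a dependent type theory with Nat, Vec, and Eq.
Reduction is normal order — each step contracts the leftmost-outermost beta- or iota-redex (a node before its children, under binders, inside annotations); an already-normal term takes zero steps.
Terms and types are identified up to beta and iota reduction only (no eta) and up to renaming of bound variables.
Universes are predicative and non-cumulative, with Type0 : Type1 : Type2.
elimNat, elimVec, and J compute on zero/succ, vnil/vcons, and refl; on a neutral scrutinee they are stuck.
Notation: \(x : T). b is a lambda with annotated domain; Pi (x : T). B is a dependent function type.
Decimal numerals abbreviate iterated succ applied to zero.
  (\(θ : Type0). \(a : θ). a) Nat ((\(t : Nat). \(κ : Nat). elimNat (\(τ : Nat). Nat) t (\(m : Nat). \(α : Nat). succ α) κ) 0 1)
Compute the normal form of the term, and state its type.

resulting normal form:
  1
type:
  Nat
observation: the first redex contracted is a beta-redex; the normal form is reached in 8 normal-order steps.


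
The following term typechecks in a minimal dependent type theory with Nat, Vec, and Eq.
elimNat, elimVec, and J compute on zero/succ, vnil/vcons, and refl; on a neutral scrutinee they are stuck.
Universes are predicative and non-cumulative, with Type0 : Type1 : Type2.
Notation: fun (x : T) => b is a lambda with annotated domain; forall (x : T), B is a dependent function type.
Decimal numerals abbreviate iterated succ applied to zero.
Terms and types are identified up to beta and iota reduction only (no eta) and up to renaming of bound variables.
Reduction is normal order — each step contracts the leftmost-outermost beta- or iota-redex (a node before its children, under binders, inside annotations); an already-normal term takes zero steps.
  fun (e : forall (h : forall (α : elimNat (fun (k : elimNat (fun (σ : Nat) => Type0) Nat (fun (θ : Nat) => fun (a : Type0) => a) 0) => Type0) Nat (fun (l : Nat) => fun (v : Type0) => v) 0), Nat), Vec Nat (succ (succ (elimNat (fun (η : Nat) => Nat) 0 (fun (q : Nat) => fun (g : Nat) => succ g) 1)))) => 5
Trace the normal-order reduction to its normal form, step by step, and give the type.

normal-order reduction sequence:
  fun (e : forall (h : forall (α : elimNat (fun (k : elimNat (fun (σ : Nat) => Type0) Nat (fun (θ : Nat) => fun (a : Type0) => a) 0) => Type0) Nat (fun (l : Nat) => fun (v : Type0) => v) 0), Nat), Vec Nat (succ (succ (elimNat (fun (η : Nat) => Nat) 0 (fun (q : Nat) => fun (g : Nat) => succ g) 1)))) => 5
  ~> fun (e : forall (h : forall (α : Nat), Nat), Vec Nat (succ (succ (elimNat (fun (k : Nat) => Nat) 0 (fun (σ : Nat) => fun (θ : Nat) => succ θ) 1)))) => 5
  ~> fun (e : forall (h : forall (α : Nat), Nat), Vec Nat (succ (succ ((fun (k : Nat) => fun (σ : Nat) => succ σ) 0 (elimNat (fun (θ : Nat) => Nat) 0 (fun (a : Nat) => fun (l : Nat) => succ l) 0))))) => 5
  ~> fun (e : forall (h : forall (α : Nat), Nat), Vec Nat (succ (succ ((fun (k : Nat) => succ k) (elimNat (fun (σ : Nat) => Nat) 0 (fun (θ : Nat) => fun (a : Nat) => succ a) 0))))) => 5
  ~> fun (e : forall (h : forall (α : Nat), Nat), Vec Nat (succ (succ (succ (elimNat (fun (k : Nat) => Nat) 0 (fun (σ : Nat) => fun (θ : Nat) => succ θ) 0))))) => 5
  ~> fun (e : forall (h : forall (α : Nat), Nat), Vec Nat 3) => 5
type:
  forall (e : forall (h : forall (α : Nat), Nat), Vec Nat 3), Nat


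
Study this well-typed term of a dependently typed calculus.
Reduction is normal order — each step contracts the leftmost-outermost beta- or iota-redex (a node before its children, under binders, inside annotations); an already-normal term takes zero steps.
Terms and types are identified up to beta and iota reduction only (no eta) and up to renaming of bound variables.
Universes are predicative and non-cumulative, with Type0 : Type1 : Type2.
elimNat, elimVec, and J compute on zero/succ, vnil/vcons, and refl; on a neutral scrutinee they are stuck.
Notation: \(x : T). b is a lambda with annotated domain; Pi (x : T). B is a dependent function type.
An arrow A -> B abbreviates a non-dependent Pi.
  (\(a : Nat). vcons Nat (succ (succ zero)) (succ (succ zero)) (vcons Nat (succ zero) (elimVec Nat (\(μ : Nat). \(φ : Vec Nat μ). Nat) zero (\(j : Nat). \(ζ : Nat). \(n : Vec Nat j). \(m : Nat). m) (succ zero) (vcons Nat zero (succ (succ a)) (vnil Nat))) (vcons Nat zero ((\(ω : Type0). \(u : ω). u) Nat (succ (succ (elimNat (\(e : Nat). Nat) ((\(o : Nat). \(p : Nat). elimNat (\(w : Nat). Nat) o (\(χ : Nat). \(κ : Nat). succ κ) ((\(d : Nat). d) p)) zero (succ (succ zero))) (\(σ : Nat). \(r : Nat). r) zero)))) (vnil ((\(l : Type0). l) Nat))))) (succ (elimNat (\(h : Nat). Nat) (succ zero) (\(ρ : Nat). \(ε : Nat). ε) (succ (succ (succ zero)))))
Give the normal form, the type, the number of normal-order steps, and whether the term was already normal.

normal form:
  vcons Nat (succ (succ zero)) (succ (succ zero)) (vcons Nat (succ zero) zero (vcons Nat zero (succ (succ (succ (succ zero)))) (vnil Nat)))
the term's type:
  Vec Nat (succ (succ (succ zero)))
steps to reach normal form (normal order): 21
started in normal form: no
first contracted redex: a beta-redex


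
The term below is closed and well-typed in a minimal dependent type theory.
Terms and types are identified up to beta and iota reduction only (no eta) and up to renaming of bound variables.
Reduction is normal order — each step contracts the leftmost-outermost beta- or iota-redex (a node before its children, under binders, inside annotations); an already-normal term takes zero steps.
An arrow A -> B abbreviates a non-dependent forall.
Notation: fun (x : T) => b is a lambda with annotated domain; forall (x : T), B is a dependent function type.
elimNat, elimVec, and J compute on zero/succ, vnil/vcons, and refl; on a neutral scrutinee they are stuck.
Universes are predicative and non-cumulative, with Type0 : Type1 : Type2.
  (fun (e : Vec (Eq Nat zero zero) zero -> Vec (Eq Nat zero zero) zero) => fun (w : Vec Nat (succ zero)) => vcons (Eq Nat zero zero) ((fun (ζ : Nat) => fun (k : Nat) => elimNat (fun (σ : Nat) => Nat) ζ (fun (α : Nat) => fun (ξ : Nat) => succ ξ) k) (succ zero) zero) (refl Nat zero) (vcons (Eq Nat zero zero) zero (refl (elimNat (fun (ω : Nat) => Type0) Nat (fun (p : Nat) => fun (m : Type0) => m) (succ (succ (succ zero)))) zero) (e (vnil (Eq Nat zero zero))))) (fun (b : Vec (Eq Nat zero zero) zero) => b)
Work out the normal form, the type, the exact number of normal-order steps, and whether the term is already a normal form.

reduced normal form:
  fun (e : Vec Nat (succ zero)) => vcons (Eq Nat zero zero) (succ zero) (refl Nat zero) (vcons (Eq Nat zero zero) zero (refl Nat zero) (vnil (Eq Nat zero zero)))
the term's type:
  Vec Nat (succ zero) -> Vec (Eq Nat zero zero) (succ (succ zero))
reduction steps (normal order): 15
started in normal form: no
first contracted redex: a beta-redex


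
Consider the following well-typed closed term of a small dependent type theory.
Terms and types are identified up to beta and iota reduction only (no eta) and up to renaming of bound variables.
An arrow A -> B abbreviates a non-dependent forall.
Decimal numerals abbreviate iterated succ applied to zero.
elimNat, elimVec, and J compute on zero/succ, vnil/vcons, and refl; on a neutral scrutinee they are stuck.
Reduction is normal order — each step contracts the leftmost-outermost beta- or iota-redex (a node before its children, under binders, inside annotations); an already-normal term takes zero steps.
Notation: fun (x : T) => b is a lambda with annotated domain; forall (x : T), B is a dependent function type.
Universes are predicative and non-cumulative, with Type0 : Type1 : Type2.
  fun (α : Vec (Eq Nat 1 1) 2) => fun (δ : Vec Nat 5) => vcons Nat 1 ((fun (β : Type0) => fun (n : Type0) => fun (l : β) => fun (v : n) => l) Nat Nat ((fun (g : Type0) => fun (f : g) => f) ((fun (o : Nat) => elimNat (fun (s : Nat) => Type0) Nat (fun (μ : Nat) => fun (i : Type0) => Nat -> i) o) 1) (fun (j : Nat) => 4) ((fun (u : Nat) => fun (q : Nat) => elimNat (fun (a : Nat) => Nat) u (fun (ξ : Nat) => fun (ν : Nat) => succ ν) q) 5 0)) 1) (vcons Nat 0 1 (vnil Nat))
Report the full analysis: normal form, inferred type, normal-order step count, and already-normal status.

reduced normal form:
  fun (α : Vec (Eq Nat 1 1) 2) => fun (δ : Vec Nat 5) => vcons Nat 1 4 (vcons Nat 0 1 (vnil Nat))
type:
  Vec (Eq Nat 1 1) 2 -> Vec Nat 5 -> Vec Nat 2
normal-order step count: 7
started in normal form: no
first contracted redex: a beta-redex
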